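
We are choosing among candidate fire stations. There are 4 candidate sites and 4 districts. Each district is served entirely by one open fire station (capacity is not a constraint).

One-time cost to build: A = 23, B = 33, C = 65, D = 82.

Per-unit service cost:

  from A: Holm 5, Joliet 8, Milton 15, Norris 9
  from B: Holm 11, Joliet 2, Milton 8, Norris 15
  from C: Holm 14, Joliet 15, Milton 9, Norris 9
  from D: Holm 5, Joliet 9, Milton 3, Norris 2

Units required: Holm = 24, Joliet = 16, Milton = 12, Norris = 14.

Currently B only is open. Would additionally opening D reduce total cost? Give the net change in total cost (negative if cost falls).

Current service cost with {B}: 602.
Adding D: each district re-picks its cheapest; new service cost 216, saving 386.
Extra fixed cost: 82. Net change = 82 − 386 = -304.
(Totals: 635 → 331.)

Yes — net change −304 (cost falls by 304).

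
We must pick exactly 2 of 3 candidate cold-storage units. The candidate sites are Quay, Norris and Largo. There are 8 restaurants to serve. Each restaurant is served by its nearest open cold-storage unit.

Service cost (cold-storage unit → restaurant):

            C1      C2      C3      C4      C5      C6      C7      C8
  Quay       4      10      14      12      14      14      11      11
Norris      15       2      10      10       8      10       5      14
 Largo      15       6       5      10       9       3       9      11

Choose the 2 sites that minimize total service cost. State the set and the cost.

Choose Quay and Largo; total service cost 57.

With exactly 2 open, each restaurant uses its cheapest among the chosen.
{Quay, Largo}: C1→Quay 4, C2→Largo 6, C3→Largo 5, C4→Largo 10, C5→Largo 9, C6→Largo 3, C7→Largo 9, C8→Quay 11. Service cost 57.
{Norris, Largo}: service cost 59
{Quay, Norris}: service cost 60
Among all 3 size-2 choices, {Quay, Largo} is lowest.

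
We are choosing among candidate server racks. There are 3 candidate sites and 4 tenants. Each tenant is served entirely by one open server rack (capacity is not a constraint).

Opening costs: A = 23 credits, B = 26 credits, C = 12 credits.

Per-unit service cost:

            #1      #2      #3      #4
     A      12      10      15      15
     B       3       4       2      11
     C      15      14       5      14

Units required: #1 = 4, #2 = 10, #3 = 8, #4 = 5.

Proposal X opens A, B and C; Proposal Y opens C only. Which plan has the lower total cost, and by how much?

Proposal X: {A, B, C}: #1→B 3·4=12, #2→B 4·10=40, #3→B 2·8=16, #4→B 11·5=55. Service 123; fixed 61; total 184.
Proposal Y: {C}: #1→C 15·4=60, #2→C 14·10=140, #3→C 5·8=40, #4→C 14·5=70. Service 310; fixed 12; total 322.
Difference: |184 − 322| = 138.

Proposal X is cheaper by 138.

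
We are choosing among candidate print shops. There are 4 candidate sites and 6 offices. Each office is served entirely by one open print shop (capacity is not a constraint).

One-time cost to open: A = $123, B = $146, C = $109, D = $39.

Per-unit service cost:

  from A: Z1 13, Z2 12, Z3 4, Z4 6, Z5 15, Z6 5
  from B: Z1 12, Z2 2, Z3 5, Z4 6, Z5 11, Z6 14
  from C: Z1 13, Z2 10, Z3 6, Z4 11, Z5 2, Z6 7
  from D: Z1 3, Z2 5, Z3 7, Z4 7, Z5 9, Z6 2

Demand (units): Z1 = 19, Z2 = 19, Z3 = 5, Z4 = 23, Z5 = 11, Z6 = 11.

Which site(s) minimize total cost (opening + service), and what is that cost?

For any fixed open set, each office goes to its cheapest open site; total = fixed + service.
{D}: Z1→D 3·19=57, Z2→D 5·19=95, Z3→D 7·5=35, Z4→D 7·23=161, Z5→D 9·11=99, Z6→D 2·11=22. Service 469; fixed 39; total 508.
{C, D}: service 387 + fixed 148 = 535
{B, D}: service 379 + fixed 185 = 564
{A, B, C, D}: service 297 + fixed 417 = 714
No other subset beats 508.

Open D only; minimum total cost 508.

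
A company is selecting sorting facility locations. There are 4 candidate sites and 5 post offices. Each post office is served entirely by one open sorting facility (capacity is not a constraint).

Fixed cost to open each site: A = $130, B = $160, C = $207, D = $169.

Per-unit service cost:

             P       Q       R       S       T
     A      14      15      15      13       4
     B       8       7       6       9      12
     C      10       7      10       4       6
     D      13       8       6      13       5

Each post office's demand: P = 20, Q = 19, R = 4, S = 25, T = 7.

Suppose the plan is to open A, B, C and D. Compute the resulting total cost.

Each post office is assigned to its cheapest site among the open ones.
{A, B, C, D}: P→B 8·20=160, Q→B 7·19=133, R→B 6·4=24, S→C 4·25=100, T→A 4·7=28. Service 445; fixed 666; total 1111.

Total cost: 1111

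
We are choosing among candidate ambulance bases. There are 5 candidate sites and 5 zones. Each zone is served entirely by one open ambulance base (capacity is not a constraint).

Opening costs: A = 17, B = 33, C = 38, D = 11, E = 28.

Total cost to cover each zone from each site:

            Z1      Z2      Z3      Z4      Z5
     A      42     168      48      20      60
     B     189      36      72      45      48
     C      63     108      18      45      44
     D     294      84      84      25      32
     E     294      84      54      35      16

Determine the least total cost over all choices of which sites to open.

For any fixed open set, each zone goes to its cheapest open site; total = fixed + service.
{A, B, D}: Z1→A 42, Z2→B 36, Z3→A 48, Z4→A 20, Z5→D 32. Service 178; fixed 61; total 239.
{A, B, E}: Z1→A 42, Z2→B 36, Z3→A 48, Z4→A 20, Z5→E 16. Service 162; fixed 78; total 240.
{A, B}: service 194 + fixed 50 = 244
{A, B, C, D, E}: service 132 + fixed 127 = 259
No other subset beats 239.

Minimum total cost: 239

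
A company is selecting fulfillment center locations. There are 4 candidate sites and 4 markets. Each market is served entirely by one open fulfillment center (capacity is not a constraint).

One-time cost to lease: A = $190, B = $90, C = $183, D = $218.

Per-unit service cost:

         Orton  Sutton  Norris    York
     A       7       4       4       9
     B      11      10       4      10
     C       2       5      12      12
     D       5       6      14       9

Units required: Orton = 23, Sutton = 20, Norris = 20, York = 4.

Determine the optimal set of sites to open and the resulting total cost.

Open B and C; minimum total cost 539.

For any fixed open set, each market goes to its cheapest open site; total = fixed + service.
{B, C}: Orton→C 2·23=46, Sutton→C 5·20=100, Norris→B 4·20=80, York→B 10·4=40. Service 266; fixed 273; total 539.
{A}: Orton→A 7·23=161, Sutton→A 4·20=80, Norris→A 4·20=80, York→A 9·4=36. Service 357; fixed 190; total 547.
{A, C}: service 242 + fixed 373 = 615
{A, B, C, D}: Orton→C 2·23=46, Sutton→A 4·20=80, Norris→A 4·20=80, York→A 9·4=36. Service 242; fixed 681; total 923.
No other subset beats 539.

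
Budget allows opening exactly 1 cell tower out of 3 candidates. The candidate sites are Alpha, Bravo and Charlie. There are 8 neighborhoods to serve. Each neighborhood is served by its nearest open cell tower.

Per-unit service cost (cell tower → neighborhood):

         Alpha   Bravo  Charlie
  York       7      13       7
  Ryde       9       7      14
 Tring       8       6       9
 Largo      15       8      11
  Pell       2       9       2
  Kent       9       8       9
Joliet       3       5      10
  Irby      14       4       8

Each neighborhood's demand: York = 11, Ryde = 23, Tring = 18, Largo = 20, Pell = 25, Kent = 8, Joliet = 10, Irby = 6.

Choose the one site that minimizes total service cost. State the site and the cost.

With exactly 1 open, each neighborhood uses its cheapest among the chosen.
{Bravo}: York→Bravo 13·11=143, Ryde→Bravo 7·23=161, Tring→Bravo 6·18=108, Largo→Bravo 8·20=160, Pell→Bravo 9·25=225, Kent→Bravo 8·8=64, Joliet→Bravo 5·10=50, Irby→Bravo 4·6=24. Service cost 935.
{Alpha}: service cost 964
{Charlie}: service cost 1051
Among all 3 size-1 choices, {Bravo} is lowest.

Choose Bravo only; total service cost 935.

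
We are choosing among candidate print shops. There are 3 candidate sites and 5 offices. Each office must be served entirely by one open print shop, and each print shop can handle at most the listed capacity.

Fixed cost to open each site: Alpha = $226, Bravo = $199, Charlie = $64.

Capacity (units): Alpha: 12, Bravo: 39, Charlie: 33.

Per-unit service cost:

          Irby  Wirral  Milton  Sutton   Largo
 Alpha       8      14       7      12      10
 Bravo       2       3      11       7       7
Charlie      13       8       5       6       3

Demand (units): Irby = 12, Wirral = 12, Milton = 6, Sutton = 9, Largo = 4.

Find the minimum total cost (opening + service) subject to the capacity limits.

Open {Bravo, Charlie}: Irby→Bravo 2·12=24, Wirral→Bravo 3·12=36, Milton→Charlie 5·6=30, Sutton→Charlie 6·9=54, Largo→Charlie 3·4=12.
Loads: Bravo carries 24/39, Charlie carries 19/33. Service 156; fixed 263; total 419.
Next best feasible plan costs 428.

Minimum total cost: 419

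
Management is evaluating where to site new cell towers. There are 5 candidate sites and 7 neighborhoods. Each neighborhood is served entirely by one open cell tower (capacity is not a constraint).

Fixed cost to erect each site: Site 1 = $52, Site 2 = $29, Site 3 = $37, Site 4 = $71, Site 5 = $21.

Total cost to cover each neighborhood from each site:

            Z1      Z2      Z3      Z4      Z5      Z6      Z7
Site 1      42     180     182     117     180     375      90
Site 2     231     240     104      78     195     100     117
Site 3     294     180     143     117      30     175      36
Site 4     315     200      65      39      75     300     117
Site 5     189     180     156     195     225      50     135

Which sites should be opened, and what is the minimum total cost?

Open Site 1, Site 3, Site 4 and Site 5; minimum total cost 623.

For any fixed open set, each neighborhood goes to its cheapest open site; total = fixed + service.
{Site 1, Site 3, Site 4, Site 5}: Z1→Site 1 42, Z2→Site 1 180, Z3→Site 4 65, Z4→Site 4 39, Z5→Site 3 30, Z6→Site 5 50, Z7→Site 3 36. Service 442; fixed 181; total 623.
{Site 1, Site 2, Site 3, Site 4, Site 5}: Z1→Site 1 42, Z2→Site 1 180, Z3→Site 4 65, Z4→Site 4 39, Z5→Site 3 30, Z6→Site 5 50, Z7→Site 3 36. Service 442; fixed 210; total 652.
{Site 1, Site 2, Site 3, Site 5}: Z1→Site 1 42, Z2→Site 1 180, Z3→Site 2 104, Z4→Site 2 78, Z5→Site 3 30, Z6→Site 5 50, Z7→Site 3 36. Service 520; fixed 139; total 659.
{Site 5}: service 1130 + fixed 21 = 1151
No other subset beats 623.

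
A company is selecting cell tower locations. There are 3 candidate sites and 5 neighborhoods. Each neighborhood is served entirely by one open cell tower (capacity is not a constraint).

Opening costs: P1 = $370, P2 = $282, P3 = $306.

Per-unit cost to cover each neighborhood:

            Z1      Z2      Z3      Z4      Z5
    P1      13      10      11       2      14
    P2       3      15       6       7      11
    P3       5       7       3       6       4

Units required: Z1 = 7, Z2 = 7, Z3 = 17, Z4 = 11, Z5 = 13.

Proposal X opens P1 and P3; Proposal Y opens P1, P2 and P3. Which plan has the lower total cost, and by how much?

Proposal X: {P1, P3}: Z1→P3 5·7=35, Z2→P3 7·7=49, Z3→P3 3·17=51, Z4→P1 2·11=22, Z5→P3 4·13=52. Service 209; fixed 676; total 885.
Proposal Y: {P1, P2, P3}: Z1→P2 3·7=21, Z2→P3 7·7=49, Z3→P3 3·17=51, Z4→P1 2·11=22, Z5→P3 4·13=52. Service 195; fixed 958; total 1153.
Difference: |885 − 1153| = 268.

Proposal X is cheaper by 268.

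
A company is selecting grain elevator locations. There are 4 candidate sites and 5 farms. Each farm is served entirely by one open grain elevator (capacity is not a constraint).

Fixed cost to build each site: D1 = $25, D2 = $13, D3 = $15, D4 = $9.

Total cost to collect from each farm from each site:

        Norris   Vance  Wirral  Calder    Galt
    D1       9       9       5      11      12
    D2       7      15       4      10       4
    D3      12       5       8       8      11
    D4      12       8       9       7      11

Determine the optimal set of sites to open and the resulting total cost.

Open D2 and D4; minimum total cost 52.

For any fixed open set, each farm goes to its cheapest open site; total = fixed + service.
{D2, D4}: Norris→D2 7, Vance→D4 8, Wirral→D2 4, Calder→D4 7, Galt→D2 4. Service 30; fixed 22; total 52.
{D2}: Norris→D2 7, Vance→D2 15, Wirral→D2 4, Calder→D2 10, Galt→D2 4. Service 40; fixed 13; total 53.
{D2, D3}: service 28 + fixed 28 = 56
{D1, D2, D3, D4}: Norris→D2 7, Vance→D3 5, Wirral→D2 4, Calder→D4 7, Galt→D2 4. Service 27; fixed 62; total 89.
(All 15 nonempty subsets were checked; D2 and D4 is lowest.)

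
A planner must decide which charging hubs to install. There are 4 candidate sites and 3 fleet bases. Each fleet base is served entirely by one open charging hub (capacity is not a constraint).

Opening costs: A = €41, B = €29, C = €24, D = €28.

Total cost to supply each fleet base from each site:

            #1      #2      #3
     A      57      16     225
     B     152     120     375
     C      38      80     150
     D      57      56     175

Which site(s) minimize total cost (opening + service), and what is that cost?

For any fixed open set, each fleet base goes to its cheapest open site; total = fixed + service.
{A, C}: #1→C 38, #2→A 16, #3→C 150. Service 204; fixed 65; total 269.
{C}: service 268 + fixed 24 = 292
{C, D}: #1→C 38, #2→D 56, #3→C 150. Service 244; fixed 52; total 296.
{A, B, C, D}: service 204 + fixed 122 = 326
No other subset beats 269.

Open A and C; minimum total cost 269.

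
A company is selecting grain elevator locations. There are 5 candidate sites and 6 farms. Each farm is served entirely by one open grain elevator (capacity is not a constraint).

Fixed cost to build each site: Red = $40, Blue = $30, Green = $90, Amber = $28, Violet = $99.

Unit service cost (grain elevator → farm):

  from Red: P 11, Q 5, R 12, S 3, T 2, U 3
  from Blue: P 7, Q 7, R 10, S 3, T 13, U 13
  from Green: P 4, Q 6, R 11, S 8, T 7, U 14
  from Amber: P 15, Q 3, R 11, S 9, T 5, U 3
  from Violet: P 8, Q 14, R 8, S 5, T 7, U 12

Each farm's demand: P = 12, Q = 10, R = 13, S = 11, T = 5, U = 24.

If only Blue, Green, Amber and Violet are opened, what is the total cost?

Total cost: 559

Each farm is assigned to its cheapest site among the open ones.
{Blue, Green, Amber, Violet}: P→Green 4·12=48, Q→Amber 3·10=30, R→Violet 8·13=104, S→Blue 3·11=33, T→Amber 5·5=25, U→Amber 3·24=72. Service 312; fixed 247; total 559.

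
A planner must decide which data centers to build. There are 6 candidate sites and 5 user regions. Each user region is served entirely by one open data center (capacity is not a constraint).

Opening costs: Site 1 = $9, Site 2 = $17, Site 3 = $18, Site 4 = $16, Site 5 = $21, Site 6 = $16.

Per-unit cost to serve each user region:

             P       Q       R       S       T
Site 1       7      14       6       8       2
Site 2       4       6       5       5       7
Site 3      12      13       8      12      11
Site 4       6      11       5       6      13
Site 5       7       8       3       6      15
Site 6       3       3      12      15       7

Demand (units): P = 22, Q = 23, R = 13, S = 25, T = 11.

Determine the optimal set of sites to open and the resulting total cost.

For any fixed open set, each user region goes to its cheapest open site; total = fixed + service.
{Site 1, Site 2, Site 5, Site 6}: P→Site 6 3·22=66, Q→Site 6 3·23=69, R→Site 5 3·13=39, S→Site 2 5·25=125, T→Site 1 2·11=22. Service 321; fixed 63; total 384.
{Site 1, Site 2, Site 6}: service 347 + fixed 42 = 389
{Site 1, Site 5, Site 6}: service 346 + fixed 46 = 392
{Site 1, Site 2, Site 3, Site 4, Site 5, Site 6}: service 321 + fixed 97 = 418
No other subset beats 384.

Open Site 1, Site 2, Site 5 and Site 6; minimum total cost 384.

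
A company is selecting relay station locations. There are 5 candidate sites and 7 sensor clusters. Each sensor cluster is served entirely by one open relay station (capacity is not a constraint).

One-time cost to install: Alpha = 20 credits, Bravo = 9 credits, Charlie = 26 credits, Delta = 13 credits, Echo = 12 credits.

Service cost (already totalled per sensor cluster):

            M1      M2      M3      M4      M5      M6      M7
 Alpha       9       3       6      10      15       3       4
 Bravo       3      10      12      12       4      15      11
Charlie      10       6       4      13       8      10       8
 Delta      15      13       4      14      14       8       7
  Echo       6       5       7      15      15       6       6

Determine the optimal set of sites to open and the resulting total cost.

Open Alpha and Bravo; minimum total cost 62.

For any fixed open set, each sensor cluster goes to its cheapest open site; total = fixed + service.
{Alpha, Bravo}: M1→Bravo 3, M2→Alpha 3, M3→Alpha 6, M4→Alpha 10, M5→Bravo 4, M6→Alpha 3, M7→Alpha 4. Service 33; fixed 29; total 62.
{Bravo, Echo}: M1→Bravo 3, M2→Echo 5, M3→Echo 7, M4→Bravo 12, M5→Bravo 4, M6→Echo 6, M7→Echo 6. Service 43; fixed 21; total 64.
{Alpha}: service 50 + fixed 20 = 70
{Alpha, Bravo, Charlie, Delta, Echo}: M1→Bravo 3, M2→Alpha 3, M3→Charlie 4, M4→Alpha 10, M5→Bravo 4, M6→Alpha 3, M7→Alpha 4. Service 31; fixed 80; total 111.
No other subset beats 62.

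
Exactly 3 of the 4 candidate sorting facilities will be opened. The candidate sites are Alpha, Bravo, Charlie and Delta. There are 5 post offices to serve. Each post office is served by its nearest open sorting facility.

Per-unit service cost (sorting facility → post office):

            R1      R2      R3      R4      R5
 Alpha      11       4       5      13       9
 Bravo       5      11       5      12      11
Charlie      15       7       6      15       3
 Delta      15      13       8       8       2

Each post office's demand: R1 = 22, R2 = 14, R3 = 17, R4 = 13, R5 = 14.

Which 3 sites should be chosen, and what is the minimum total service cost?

Choose Alpha, Bravo and Delta; total service cost 383.

With exactly 3 open, each post office uses its cheapest among the chosen.
{Alpha, Bravo, Delta}: R1→Bravo 5·22=110, R2→Alpha 4·14=56, R3→Alpha 5·17=85, R4→Delta 8·13=104, R5→Delta 2·14=28. Service cost 383.
{Bravo, Charlie, Delta}: service cost 425
{Alpha, Bravo, Charlie}: service cost 449
Among all 4 size-3 choices, {Alpha, Bravo, Delta} is lowest.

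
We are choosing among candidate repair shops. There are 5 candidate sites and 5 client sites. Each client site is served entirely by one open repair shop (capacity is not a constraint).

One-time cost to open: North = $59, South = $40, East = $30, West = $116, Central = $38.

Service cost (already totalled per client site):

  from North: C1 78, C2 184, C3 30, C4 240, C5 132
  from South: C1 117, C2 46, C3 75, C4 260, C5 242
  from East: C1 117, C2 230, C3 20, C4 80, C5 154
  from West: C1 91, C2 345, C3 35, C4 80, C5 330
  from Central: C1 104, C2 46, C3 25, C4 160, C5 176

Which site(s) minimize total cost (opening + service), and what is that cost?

For any fixed open set, each client site goes to its cheapest open site; total = fixed + service.
{East, Central}: C1→Central 104, C2→Central 46, C3→East 20, C4→East 80, C5→East 154. Service 404; fixed 68; total 472.
{North, East, Central}: service 356 + fixed 127 = 483
{North, South, East}: service 356 + fixed 129 = 485
{North, South, East, West, Central}: C1→North 78, C2→South 46, C3→East 20, C4→East 80, C5→North 132. Service 356; fixed 283; total 639.
No other subset beats 472.

Open East and Central; minimum total cost 472.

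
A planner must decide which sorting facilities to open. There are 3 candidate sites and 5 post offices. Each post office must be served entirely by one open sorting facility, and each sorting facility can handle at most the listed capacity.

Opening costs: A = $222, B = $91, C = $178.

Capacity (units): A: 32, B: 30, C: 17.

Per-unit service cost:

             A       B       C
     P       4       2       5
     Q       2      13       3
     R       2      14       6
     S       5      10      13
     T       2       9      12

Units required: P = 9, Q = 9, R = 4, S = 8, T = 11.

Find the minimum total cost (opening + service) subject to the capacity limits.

Minimum total cost: 419

Open {A, B}: P→B 2·9=18, Q→A 2·9=18, R→A 2·4=8, S→A 5·8=40, T→A 2·11=22.
Loads: A carries 32/32, B carries 9/30. Service 106; fixed 313; total 419.
Next best feasible plan costs 459.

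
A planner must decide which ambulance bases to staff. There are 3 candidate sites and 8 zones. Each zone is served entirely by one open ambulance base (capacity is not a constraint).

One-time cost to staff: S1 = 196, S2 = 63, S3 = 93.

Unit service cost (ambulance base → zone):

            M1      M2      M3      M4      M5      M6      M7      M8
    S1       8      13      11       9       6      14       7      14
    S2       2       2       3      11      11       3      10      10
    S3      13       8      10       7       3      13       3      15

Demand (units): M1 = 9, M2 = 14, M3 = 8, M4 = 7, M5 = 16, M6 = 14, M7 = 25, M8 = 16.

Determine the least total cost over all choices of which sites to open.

Minimum total cost: 600

For any fixed open set, each zone goes to its cheapest open site; total = fixed + service.
{S2, S3}: M1→S2 2·9=18, M2→S2 2·14=28, M3→S2 3·8=24, M4→S3 7·7=49, M5→S3 3·16=48, M6→S2 3·14=42, M7→S3 3·25=75, M8→S2 10·16=160. Service 444; fixed 156; total 600.
{S1, S2, S3}: M1→S2 2·9=18, M2→S2 2·14=28, M3→S2 3·8=24, M4→S3 7·7=49, M5→S3 3·16=48, M6→S2 3·14=42, M7→S3 3·25=75, M8→S2 10·16=160. Service 444; fixed 352; total 796.
{S2}: M1→S2 2·9=18, M2→S2 2·14=28, M3→S2 3·8=24, M4→S2 11·7=77, M5→S2 11·16=176, M6→S2 3·14=42, M7→S2 10·25=250, M8→S2 10·16=160. Service 775; fixed 63; total 838.
No other subset beats 600.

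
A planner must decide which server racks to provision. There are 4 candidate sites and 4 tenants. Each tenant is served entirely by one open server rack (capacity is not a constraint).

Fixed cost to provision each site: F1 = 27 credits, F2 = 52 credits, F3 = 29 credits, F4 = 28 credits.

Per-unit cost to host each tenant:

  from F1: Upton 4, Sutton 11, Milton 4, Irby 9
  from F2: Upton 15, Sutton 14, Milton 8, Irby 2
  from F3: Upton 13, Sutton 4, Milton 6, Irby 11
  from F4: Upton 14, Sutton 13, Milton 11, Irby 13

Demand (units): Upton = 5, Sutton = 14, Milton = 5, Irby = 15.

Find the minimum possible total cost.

For any fixed open set, each tenant goes to its cheapest open site; total = fixed + service.
{F1, F2, F3}: Upton→F1 4·5=20, Sutton→F3 4·14=56, Milton→F1 4·5=20, Irby→F2 2·15=30. Service 126; fixed 108; total 234.
{F1, F2, F3, F4}: service 126 + fixed 136 = 262
{F2, F3}: service 181 + fixed 81 = 262
{F1}: Upton→F1 4·5=20, Sutton→F1 11·14=154, Milton→F1 4·5=20, Irby→F1 9·15=135. Service 329; fixed 27; total 356.
No other subset beats 234.

Minimum total cost: 234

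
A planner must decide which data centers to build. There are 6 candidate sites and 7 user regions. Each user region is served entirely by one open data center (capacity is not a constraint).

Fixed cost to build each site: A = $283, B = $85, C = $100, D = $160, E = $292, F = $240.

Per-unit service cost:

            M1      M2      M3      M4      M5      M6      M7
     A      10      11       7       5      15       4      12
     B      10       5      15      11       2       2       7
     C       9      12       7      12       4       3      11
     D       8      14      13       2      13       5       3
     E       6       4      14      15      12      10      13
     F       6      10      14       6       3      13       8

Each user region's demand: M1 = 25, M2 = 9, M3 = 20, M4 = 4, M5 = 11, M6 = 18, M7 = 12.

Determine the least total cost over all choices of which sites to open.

For any fixed open set, each user region goes to its cheapest open site; total = fixed + service.
{B, C}: M1→C 9·25=225, M2→B 5·9=45, M3→C 7·20=140, M4→B 11·4=44, M5→B 2·11=22, M6→B 2·18=36, M7→B 7·12=84. Service 596; fixed 185; total 781.
{B, C, D}: service 487 + fixed 345 = 832
{C, D}: M1→D 8·25=200, M2→C 12·9=108, M3→C 7·20=140, M4→D 2·4=8, M5→C 4·11=44, M6→C 3·18=54, M7→D 3·12=36. Service 590; fixed 260; total 850.
{A, B, C, D, E, F}: service 428 + fixed 1160 = 1588
No other subset beats 781.

Minimum total cost: 781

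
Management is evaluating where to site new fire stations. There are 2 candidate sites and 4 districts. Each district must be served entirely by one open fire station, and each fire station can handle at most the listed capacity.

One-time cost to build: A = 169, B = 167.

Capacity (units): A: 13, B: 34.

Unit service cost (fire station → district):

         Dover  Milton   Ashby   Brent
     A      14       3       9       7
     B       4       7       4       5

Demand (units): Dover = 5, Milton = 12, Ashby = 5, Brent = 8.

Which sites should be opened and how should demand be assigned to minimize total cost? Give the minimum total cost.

Minimum total cost: 331

Open {B}: Dover→B 4·5=20, Milton→B 7·12=84, Ashby→B 4·5=20, Brent→B 5·8=40.
Loads: B carries 30/34. Service 164; fixed 167; total 331.
Next best feasible plan costs 452.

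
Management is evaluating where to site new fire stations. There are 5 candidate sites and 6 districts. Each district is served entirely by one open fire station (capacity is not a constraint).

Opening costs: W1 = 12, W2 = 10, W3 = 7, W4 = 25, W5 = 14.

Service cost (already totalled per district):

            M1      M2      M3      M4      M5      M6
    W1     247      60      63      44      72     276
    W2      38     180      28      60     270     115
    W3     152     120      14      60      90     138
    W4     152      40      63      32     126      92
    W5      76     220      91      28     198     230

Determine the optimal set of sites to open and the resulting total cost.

For any fixed open set, each district goes to its cheapest open site; total = fixed + service.
{W1, W2, W3, W4}: M1→W2 38, M2→W4 40, M3→W3 14, M4→W4 32, M5→W1 72, M6→W4 92. Service 288; fixed 54; total 342.
{W2, W3, W4}: service 306 + fixed 42 = 348
{W1, W2, W4}: M1→W2 38, M2→W4 40, M3→W2 28, M4→W4 32, M5→W1 72, M6→W4 92. Service 302; fixed 47; total 349.
{W1, W2, W3, W4, W5}: M1→W2 38, M2→W4 40, M3→W3 14, M4→W5 28, M5→W1 72, M6→W4 92. Service 284; fixed 68; total 352.
No other subset beats 342.

Open W1, W2, W3 and W4; minimum total cost 342.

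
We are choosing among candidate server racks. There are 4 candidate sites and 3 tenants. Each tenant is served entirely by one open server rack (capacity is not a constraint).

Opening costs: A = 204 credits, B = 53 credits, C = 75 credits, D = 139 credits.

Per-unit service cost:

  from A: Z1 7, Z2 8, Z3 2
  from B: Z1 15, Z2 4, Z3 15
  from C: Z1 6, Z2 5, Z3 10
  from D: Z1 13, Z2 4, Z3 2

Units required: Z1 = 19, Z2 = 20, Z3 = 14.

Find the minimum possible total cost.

For any fixed open set, each tenant goes to its cheapest open site; total = fixed + service.
{C}: Z1→C 6·19=114, Z2→C 5·20=100, Z3→C 10·14=140. Service 354; fixed 75; total 429.
{C, D}: Z1→C 6·19=114, Z2→D 4·20=80, Z3→D 2·14=28. Service 222; fixed 214; total 436.
{B, C}: Z1→C 6·19=114, Z2→B 4·20=80, Z3→C 10·14=140. Service 334; fixed 128; total 462.
{A, B, C, D}: service 222 + fixed 471 = 693
(All 15 nonempty subsets were checked; C only is lowest.)

Minimum total cost: 429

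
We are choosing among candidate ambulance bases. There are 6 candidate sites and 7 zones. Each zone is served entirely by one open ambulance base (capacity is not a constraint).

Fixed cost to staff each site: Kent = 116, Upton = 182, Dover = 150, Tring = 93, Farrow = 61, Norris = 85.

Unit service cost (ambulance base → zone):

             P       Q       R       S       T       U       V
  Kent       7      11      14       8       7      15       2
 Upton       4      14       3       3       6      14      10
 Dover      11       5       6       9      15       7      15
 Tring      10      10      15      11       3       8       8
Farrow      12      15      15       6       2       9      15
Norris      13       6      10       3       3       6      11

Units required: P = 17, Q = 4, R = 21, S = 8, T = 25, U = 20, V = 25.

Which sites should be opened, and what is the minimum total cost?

Open Kent, Upton and Norris; minimum total cost 807.

For any fixed open set, each zone goes to its cheapest open site; total = fixed + service.
{Kent, Upton, Norris}: P→Upton 4·17=68, Q→Norris 6·4=24, R→Upton 3·21=63, S→Upton 3·8=24, T→Norris 3·25=75, U→Norris 6·20=120, V→Kent 2·25=50. Service 424; fixed 383; total 807.
{Kent, Norris}: service 622 + fixed 201 = 823
{Kent, Upton, Farrow}: service 479 + fixed 359 = 838
{Kent, Upton, Dover, Tring, Farrow, Norris}: service 395 + fixed 687 = 1082
No other subset beats 807.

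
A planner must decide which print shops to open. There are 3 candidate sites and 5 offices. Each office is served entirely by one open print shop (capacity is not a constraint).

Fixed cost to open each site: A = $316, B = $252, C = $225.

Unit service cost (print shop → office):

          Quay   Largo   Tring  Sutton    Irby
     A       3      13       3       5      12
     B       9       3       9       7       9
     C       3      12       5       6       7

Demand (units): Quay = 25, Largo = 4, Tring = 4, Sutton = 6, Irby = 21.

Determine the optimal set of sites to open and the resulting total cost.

For any fixed open set, each office goes to its cheapest open site; total = fixed + service.
{C}: Quay→C 3·25=75, Largo→C 12·4=48, Tring→C 5·4=20, Sutton→C 6·6=36, Irby→C 7·21=147. Service 326; fixed 225; total 551.
{A}: service 421 + fixed 316 = 737
{B}: Quay→B 9·25=225, Largo→B 3·4=12, Tring→B 9·4=36, Sutton→B 7·6=42, Irby→B 9·21=189. Service 504; fixed 252; total 756.
{A, B, C}: service 276 + fixed 793 = 1069
No other subset beats 551.

Open C only; minimum total cost 551.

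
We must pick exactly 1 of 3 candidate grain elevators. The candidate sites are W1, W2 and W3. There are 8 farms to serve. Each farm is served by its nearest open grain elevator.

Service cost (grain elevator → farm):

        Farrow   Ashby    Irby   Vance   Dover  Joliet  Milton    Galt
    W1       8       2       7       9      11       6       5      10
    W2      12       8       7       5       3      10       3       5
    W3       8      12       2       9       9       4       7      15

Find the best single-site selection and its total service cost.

With exactly 1 open, each farm uses its cheapest among the chosen.
{W2}: Farrow→W2 12, Ashby→W2 8, Irby→W2 7, Vance→W2 5, Dover→W2 3, Joliet→W2 10, Milton→W2 3, Galt→W2 5. Service cost 53.
{W1}: service cost 58
{W3}: service cost 66
Among all 3 size-1 choices, {W2} is lowest.

Choose W2 only; total service cost 53.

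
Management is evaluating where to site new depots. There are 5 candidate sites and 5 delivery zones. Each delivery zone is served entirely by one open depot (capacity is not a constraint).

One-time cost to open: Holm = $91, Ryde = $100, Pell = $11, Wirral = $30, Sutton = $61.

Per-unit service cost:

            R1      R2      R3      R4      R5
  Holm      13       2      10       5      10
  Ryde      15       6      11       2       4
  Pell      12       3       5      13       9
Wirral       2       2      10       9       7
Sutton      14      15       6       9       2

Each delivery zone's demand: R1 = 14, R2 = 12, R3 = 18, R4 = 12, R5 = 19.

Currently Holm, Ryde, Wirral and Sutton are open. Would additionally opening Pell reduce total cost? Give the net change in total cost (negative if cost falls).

Current service cost with {Holm, Ryde, Wirral, Sutton}: 222.
Adding Pell: each delivery zone re-picks its cheapest; new service cost 204, saving 18.
Extra fixed cost: 11. Net change = 11 − 18 = -7.
(Totals: 504 → 497.)

Yes — net change −7 (cost falls by 7).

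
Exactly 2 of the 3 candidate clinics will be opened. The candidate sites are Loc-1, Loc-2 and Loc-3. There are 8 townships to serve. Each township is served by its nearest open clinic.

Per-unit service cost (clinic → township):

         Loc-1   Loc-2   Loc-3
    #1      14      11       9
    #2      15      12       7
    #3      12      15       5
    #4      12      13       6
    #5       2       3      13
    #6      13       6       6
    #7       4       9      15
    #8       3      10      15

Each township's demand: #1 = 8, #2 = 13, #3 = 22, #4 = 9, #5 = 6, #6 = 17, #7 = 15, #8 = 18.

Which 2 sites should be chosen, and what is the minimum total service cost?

Choose Loc-1 and Loc-3; total service cost 555.

With exactly 2 open, each township uses its cheapest among the chosen.
{Loc-1, Loc-3}: #1→Loc-3 9·8=72, #2→Loc-3 7·13=91, #3→Loc-3 5·22=110, #4→Loc-3 6·9=54, #5→Loc-1 2·6=12, #6→Loc-3 6·17=102, #7→Loc-1 4·15=60, #8→Loc-1 3·18=54. Service cost 555.
{Loc-2, Loc-3}: service cost 762
{Loc-1, Loc-2}: service cost 844
Among all 3 size-2 choices, {Loc-1, Loc-3} is lowest.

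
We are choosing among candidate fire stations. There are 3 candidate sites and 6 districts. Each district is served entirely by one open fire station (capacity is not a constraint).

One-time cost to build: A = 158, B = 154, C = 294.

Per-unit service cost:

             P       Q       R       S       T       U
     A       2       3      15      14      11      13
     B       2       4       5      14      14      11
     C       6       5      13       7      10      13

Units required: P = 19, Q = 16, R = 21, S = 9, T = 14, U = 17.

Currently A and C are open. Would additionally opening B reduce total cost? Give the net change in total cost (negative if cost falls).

Yes — net change −48 (cost falls by 48).

Current service cost with {A, C}: 783.
Adding B: each district re-picks its cheapest; new service cost 581, saving 202.
Extra fixed cost: 154. Net change = 154 − 202 = -48.
(Totals: 1235 → 1187.)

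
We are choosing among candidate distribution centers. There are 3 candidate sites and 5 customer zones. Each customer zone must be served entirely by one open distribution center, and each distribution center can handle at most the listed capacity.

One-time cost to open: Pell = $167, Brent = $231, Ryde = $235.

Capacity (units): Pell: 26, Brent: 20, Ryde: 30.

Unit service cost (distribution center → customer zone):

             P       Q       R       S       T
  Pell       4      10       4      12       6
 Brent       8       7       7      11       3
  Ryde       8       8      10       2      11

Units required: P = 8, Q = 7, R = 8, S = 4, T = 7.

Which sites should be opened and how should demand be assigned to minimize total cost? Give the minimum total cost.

Open {Pell, Ryde}: P→Pell 4·8=32, Q→Ryde 8·7=56, R→Pell 4·8=32, S→Ryde 2·4=8, T→Pell 6·7=42.
Loads: Pell carries 23/26, Ryde carries 11/30. Service 170; fixed 402; total 572.
Next best feasible plan costs 576.

Minimum total cost: 572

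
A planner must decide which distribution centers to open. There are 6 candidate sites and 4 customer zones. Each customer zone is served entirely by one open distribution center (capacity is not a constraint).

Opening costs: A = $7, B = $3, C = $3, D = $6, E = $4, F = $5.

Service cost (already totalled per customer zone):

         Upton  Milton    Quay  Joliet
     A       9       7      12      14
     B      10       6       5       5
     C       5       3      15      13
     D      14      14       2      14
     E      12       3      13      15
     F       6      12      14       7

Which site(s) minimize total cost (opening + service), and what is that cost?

For any fixed open set, each customer zone goes to its cheapest open site; total = fixed + service.
{B, C}: Upton→C 5, Milton→C 3, Quay→B 5, Joliet→B 5. Service 18; fixed 6; total 24.
{B, C, D}: service 15 + fixed 12 = 27
{B, C, E}: service 18 + fixed 10 = 28
{A, B, C, D, E, F}: Upton→C 5, Milton→C 3, Quay→D 2, Joliet→B 5. Service 15; fixed 28; total 43.
No other subset beats 24.

Open B and C; minimum total cost 24.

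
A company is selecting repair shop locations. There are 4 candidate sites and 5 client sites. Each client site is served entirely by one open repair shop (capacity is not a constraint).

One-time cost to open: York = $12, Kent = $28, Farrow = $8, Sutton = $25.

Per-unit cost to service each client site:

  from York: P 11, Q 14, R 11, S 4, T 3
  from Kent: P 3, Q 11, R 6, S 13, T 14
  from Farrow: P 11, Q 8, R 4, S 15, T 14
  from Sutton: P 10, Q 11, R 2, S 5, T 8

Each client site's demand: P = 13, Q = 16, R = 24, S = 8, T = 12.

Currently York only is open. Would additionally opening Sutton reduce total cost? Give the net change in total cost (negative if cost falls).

Yes — net change −252 (cost falls by 252).

Current service cost with {York}: 699.
Adding Sutton: each client site re-picks its cheapest; new service cost 422, saving 277.
Extra fixed cost: 25. Net change = 25 − 277 = -252.
(Totals: 711 → 459.)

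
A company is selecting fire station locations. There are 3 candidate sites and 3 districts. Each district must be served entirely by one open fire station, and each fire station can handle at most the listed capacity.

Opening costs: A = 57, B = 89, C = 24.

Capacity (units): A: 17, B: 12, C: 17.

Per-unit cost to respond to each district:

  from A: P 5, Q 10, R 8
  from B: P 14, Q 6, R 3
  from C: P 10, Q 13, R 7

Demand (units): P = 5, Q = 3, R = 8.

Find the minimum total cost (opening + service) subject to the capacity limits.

Minimum total cost: 169

Open {C}: P→C 10·5=50, Q→C 13·3=39, R→C 7·8=56.
Loads: C carries 16/17. Service 145; fixed 24; total 169.
Next best feasible plan costs 176.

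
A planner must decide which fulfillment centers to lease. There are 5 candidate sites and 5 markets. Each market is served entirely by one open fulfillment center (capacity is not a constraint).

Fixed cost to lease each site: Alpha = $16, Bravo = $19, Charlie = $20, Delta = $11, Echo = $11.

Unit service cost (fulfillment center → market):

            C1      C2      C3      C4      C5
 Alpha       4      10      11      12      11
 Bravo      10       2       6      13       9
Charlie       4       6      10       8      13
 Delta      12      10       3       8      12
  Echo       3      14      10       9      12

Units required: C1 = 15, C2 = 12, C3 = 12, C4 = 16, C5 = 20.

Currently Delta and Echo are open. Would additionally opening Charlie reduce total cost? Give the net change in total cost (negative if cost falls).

Yes — net change −28 (cost falls by 28).

Current service cost with {Delta, Echo}: 569.
Adding Charlie: each market re-picks its cheapest; new service cost 521, saving 48.
Extra fixed cost: 20. Net change = 20 − 48 = -28.
(Totals: 591 → 563.)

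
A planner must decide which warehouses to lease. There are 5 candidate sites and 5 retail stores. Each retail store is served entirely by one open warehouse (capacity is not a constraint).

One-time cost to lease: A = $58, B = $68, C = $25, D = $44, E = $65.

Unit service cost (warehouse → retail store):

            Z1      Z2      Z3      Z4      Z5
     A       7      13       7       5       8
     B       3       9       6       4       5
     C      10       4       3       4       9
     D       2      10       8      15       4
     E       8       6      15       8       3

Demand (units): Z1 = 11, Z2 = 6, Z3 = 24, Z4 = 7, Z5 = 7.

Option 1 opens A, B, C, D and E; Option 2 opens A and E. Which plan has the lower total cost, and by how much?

Option 1 is cheaper by 33.

Option 1: {A, B, C, D, E}: Z1→D 2·11=22, Z2→C 4·6=24, Z3→C 3·24=72, Z4→B 4·7=28, Z5→E 3·7=21. Service 167; fixed 260; total 427.
Option 2: {A, E}: Z1→A 7·11=77, Z2→E 6·6=36, Z3→A 7·24=168, Z4→A 5·7=35, Z5→E 3·7=21. Service 337; fixed 123; total 460.
Difference: |427 − 460| = 33.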